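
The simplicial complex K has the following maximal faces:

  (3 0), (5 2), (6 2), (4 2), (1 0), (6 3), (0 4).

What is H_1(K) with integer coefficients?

H_1 = Z.

Order the vertices as 0 < 1 < 2 < 3 < 4 < 5 < 6. Listing each simplex with vertices in this order, K has dimension 1 with simplices:

  0-simplices (7): [0], [1], [2], [3], [4], [5], [6]
  1-simplices (7): [0,1], [0,3], [0,4], [2,4], [2,5], [2,6], [3,6]

so the chain groups are C_0 ≅ Z^7, C_1 ≅ Z^7.

∂_1: C_1 → C_0 maps an edge to its endpoints' difference, ∂[p,q] = q − p. For instance
  ∂[2,6] = [6] − [2].
As a 7×7 matrix over Z this has rank 6, with invariant factors (1,1,1,1,1,1).

Reading off H_k = ker ∂_k / im ∂_{k+1}:

  H_1: rank ker ∂_1 − rank ∂_2 = (7 − 6) − 0 = 1, and there is no ∂_2, so H_1 = Z.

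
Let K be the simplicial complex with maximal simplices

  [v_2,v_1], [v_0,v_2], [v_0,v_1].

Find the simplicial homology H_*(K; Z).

We work with the vertex ordering v_0 < v_1 < v_2. The simplices of K, each written with vertices in increasing order, are:

  0-simplices (3): [v_0], [v_1], [v_2]
  1-simplices (3): [v_0,v_1], [v_0,v_2], [v_1,v_2]

giving chain groups C_0 ≅ Z^3, C_1 ≅ Z^3.

The boundary map ∂_1: C_1 → C_0 sends each edge [p,q] (with p < q) to q − p. For instance
  ∂[v_1,v_2] = [v_2] − [v_1].
The resulting 3×3 matrix has rank 2, and its Smith normal form has invariant factors (1,1).

Computing H_k = (kernel of ∂_k) / (image of ∂_{k+1}):

  H_0: rank C_0 − rank ∂_1 = 3 − 2 = 1, and the invariant factors of ∂_1 are all 1, so H_0 ≅ Z.
  H_1: rank ker ∂_1 − rank ∂_2 = (3 − 2) − 0 = 1, and there is no ∂_2, so H_1 ≅ Z.

(K is a triangulation of the circle S^1.)

H_0 ≅ Z,  H_1 ≅ Z.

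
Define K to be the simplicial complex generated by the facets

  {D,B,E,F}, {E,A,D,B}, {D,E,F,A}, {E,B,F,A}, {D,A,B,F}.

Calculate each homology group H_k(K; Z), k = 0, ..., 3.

K has 5 vertices, 10 edges, 10 triangles, 5 3-simplices.
rank ∂_0 = 0, rank ∂_1 = 4 ⇒ b_0 = 5 − 0 − 4 = 1; all invariant factors of ∂_1 are 1 so no torsion. So H_0 = Z.
rank ∂_1 = 4, rank ∂_2 = 6 ⇒ b_1 = 10 − 4 − 6 = 0; all invariant factors of ∂_2 are 1 so no torsion. So H_1 = 0.
rank ∂_2 = 6, rank ∂_3 = 4 ⇒ b_2 = 10 − 6 − 4 = 0; all invariant factors of ∂_3 are 1 so no torsion. So H_2 = 0.
rank ∂_3 = 4, rank ∂_4 = 0 ⇒ b_3 = 5 − 4 − 0 = 1. So H_3 = Z.

H_0 ≅ Z,  H_1 = 0,  H_2 = 0,  H_3 ≅ Z.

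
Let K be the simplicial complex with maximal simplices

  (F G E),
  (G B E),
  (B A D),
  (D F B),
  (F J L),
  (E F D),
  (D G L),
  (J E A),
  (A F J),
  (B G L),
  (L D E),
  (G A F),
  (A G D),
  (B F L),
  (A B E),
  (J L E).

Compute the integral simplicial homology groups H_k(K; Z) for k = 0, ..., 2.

Take the total order A < B < D < E < F < G < J < L on the vertex set. Then K (dimension 2) consists of the simplices:

  0-simplices (8): A, B, D, E, F, G, J, L
  1-simplices (24): AB, AD, AE, AF, AG, AJ, BD, BE, BF, BG, BL, DE, DF, DG, DL, EF, EG, EJ, EL, FG, FJ, FL, GL, JL
  2-simplices (16): ABD, ABE, ADG, AEJ, AFG, AFJ, BDF, BEG, BFL, BGL, DEF, DEL, DGL, EFG, EJL, FJL

giving chain groups C_0 ≅ Z^8, C_1 ≅ Z^24, C_2 ≅ Z^16.

Boundary ∂_1: C_1 → C_0 is given by ∂[p,q] = [q] − [p]. For instance
  ∂AB = B − A.
The resulting 8×24 matrix has rank 7, and its Smith normal form has invariant factors (1,1,1,1,1,1,1).

The boundary map ∂_2: C_2 → C_1 maps a triangle to the signed sum of its edges. For instance
  ∂EJL = JL − EL + EJ,
  ∂AFG = FG − AG + AF.
The 24×16 boundary matrix has rank 15 and Smith normal form diag(1,1,1,1,1,1,1,1,1,1,1,1,1,1,1).

From H_k ≅ ker(∂_k) / im(∂_{k+1}) we obtain:

  H_0: rank C_0 − rank ∂_1 = 8 − 7 = 1, and the invariant factors of ∂_1 are all 1, so H_0 = Z.
  H_1: rank ker ∂_1 − rank ∂_2 = (24 − 7) − 15 = 2, and the invariant factors of ∂_2 are all 1, so H_1 = Z^2.
  H_2: rank ker ∂_2 − rank ∂_3 = (16 − 15) − 0 = 1, and there is no ∂_3, so H_2 = Z.

(K is a triangulation of the torus T^2.)

H_0 = Z,  H_1 = Z^2,  H_2 = Z.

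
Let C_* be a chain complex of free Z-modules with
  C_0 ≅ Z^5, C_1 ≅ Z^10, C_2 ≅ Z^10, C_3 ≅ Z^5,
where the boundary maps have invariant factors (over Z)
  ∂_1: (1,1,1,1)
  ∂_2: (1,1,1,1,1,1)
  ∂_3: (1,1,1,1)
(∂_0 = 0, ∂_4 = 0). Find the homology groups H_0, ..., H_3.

H_0: b_0 = 5 − 0 − 4 = 1; torsion from ∂_1 factors > 1: none. So H_0 = Z.
H_1: b_1 = 10 − 4 − 6 = 0; torsion from ∂_2 factors > 1: none. So H_1 = 0.
H_2: b_2 = 10 − 6 − 4 = 0; torsion from ∂_3 factors > 1: none. So H_2 = 0.
H_3: b_3 = 5 − 4 − 0 = 1; torsion from ∂_4 factors > 1: none. So H_3 = Z.

H_0 = Z,  H_1 = 0,  H_2 = 0,  H_3 = Z.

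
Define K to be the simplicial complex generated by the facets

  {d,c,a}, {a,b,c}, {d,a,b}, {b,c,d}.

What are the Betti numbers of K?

K has 4 vertices, 6 edges, 4 triangles.
rank ∂_0 = 0, rank ∂_1 = 3 ⇒ b_0 = 4 − 0 − 3 = 1; all invariant factors of ∂_1 are 1 so no torsion. So H_0 ≅ Z.
rank ∂_1 = 3, rank ∂_2 = 3 ⇒ b_1 = 6 − 3 − 3 = 0; all invariant factors of ∂_2 are 1 so no torsion. So H_1 ≅ 0.
rank ∂_2 = 3, rank ∂_3 = 0 ⇒ b_2 = 4 − 3 − 0 = 1. So H_2 ≅ Z.

b_0 = 1, b_1 = 0, b_2 = 1.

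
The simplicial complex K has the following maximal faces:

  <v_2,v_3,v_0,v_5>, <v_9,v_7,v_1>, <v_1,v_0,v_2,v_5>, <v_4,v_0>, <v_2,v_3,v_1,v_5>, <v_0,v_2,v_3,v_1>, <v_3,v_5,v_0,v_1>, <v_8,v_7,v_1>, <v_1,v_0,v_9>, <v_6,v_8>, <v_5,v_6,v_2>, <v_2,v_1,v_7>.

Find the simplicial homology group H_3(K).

H_3 = Z.

Fix the vertex order v_0 < v_1 < v_2 < v_3 < v_4 < v_5 < v_6 < v_7 < v_8 < v_9 and write every simplex with vertices in increasing order. Then dim K = 3 and the simplices of K are:

  0-simplices (10): [v_0], [v_1], [v_2], [v_3], [v_4], [v_5], [v_6], [v_7], [v_8], [v_9]
  1-simplices (21): (21 of them)
  2-simplices (15): (15 of them)
  3-simplices (5): [v_0,v_1,v_2,v_3], [v_0,v_1,v_2,v_5], [v_0,v_1,v_3,v_5], [v_0,v_2,v_3,v_5], [v_1,v_2,v_3,v_5]

giving chain groups C_0 ≅ Z^10, C_1 ≅ Z^21, C_2 ≅ Z^15, C_3 ≅ Z^5.

∂_1: C_1 → C_0 maps an edge to its endpoints' difference, ∂[p,q] = q − p.
The resulting 10×21 matrix has rank 9, and its Smith normal form has invariant factors (1,1,1,1,1,1,1,1,1).

The boundary map ∂_2: C_2 → C_1 acts by ∂[p,q,r] = [q,r] − [p,r] + [p,q]. For instance
  ∂[v_0,v_2,v_3] = [v_2,v_3] − [v_0,v_3] + [v_0,v_2],
  ∂[v_0,v_1,v_3] = [v_1,v_3] − [v_0,v_3] + [v_0,v_1].
The resulting 21×15 matrix has rank 11, and its Smith normal form has invariant factors (1,1,1,1,1,1,1,1,1,1,1).

The boundary map ∂_3: C_3 → C_2 sends each 3-simplex σ to the alternating sum Σ_i (−1)^i (σ with its i-th vertex removed). For instance
  ∂[v_0,v_1,v_2,v_3] = [v_1,v_2,v_3] − [v_0,v_2,v_3] + [v_0,v_1,v_3] − [v_0,v_1,v_2],
  ∂[v_0,v_2,v_3,v_5] = [v_2,v_3,v_5] − [v_0,v_3,v_5] + [v_0,v_2,v_5] − [v_0,v_2,v_3].
The resulting 15×5 matrix has rank 4, and its Smith normal form has invariant factors (1,1,1,1).

From H_k ≅ ker(∂_k) / im(∂_{k+1}) we obtain:

  H_3: rank ker ∂_3 − rank ∂_4 = (5 − 4) − 0 = 1, and there is no ∂_4, so H_3 = Z.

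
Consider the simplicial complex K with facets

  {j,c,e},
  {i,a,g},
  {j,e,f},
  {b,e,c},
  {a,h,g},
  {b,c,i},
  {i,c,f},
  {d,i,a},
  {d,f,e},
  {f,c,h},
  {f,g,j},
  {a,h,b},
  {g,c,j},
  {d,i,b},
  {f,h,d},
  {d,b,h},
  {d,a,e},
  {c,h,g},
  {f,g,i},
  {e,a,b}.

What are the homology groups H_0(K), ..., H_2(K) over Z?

Order the vertices as a < b < c < d < e < f < g < h < i < j. Listing each simplex with vertices in this order, K has dimension 2 with simplices:

  0-simplices (10): a, b, c, d, e, f, g, h, i, j
  1-simplices (30): ab, ad, ae, ag, ah, ai, bc, bd, be, bh, bi, ce, cf, cg, ch, ci, cj, de, df, dh, di, ef, ej, fg, fh, fi, fj, gh, gi, gj
  2-simplices (20): abe, abh, ade, adi, agh, agi, bce, bci, bdh, bdi, cej, cfh, cfi, cgh, cgj, def, dfh, efj, fgi, fgj

so the chain groups are C_0 ≅ Z^10, C_1 ≅ Z^30, C_2 ≅ Z^20.

Boundary ∂_1: C_1 → C_0 is given by ∂[p,q] = [q] − [p].
As a 10×30 matrix over Z this has rank 9, with invariant factors (1,1,1,1,1,1,1,1,1).

Boundary ∂_2: C_2 → C_1 sends each 2-simplex [p,q,r] to [q,r] − [p,r] + [p,q]. For instance
  ∂agi = gi − ai + ag,
  ∂bce = ce − be + bc.
As a 30×20 matrix over Z this has rank 20, with invariant factors (1,1,1,1,1,1,1,1,1,1,1,1,1,1,1,1,1,1,1,2).

Computing H_k = (kernel of ∂_k) / (image of ∂_{k+1}):

  H_0: rank C_0 − rank ∂_1 = 10 − 9 = 1, and the invariant factors of ∂_1 are all 1, so H_0 = Z.
  H_1: rank ker ∂_1 − rank ∂_2 = (30 − 9) − 20 = 1, and ∂_2 has invariant factor 2 > 1, so H_1 = Z ⊕ Z/2Z.
  H_2: rank ker ∂_2 − rank ∂_3 = (20 − 20) − 0 = 0, and there is no ∂_3, so H_2 = 0.

H_0 ≅ Z,  H_1 ≅ Z ⊕ Z/2Z,  H_2 = 0.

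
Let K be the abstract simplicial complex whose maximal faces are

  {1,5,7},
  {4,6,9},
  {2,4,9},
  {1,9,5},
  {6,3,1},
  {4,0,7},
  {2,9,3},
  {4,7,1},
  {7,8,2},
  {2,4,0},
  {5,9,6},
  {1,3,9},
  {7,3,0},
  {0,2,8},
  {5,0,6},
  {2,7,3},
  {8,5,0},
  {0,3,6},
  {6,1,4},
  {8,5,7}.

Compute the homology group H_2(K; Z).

H_2 ≅ 0.

Take the total order 0 < 1 < 2 < 3 < 4 < 5 < 6 < 7 < 8 < 9 on the vertex set. Then K (dimension 2) consists of the simplices:

  0-simplices (10): [0], [1], [2], [3], [4], [5], [6], [7], [8], [9]
  1-simplices (30): (30 of them)
  2-simplices (20): (20 of them)

Hence C_0 ≅ Z^10, C_1 ≅ Z^30, C_2 ≅ Z^20.

The boundary map ∂_1: C_1 → C_0 is given by ∂[p,q] = [q] − [p]. For instance
  ∂[2,7] = [7] − [2].
The 10×30 boundary matrix has rank 9 and Smith normal form diag(1,1,1,1,1,1,1,1,1).

∂_2: C_2 → C_1 acts by ∂[p,q,r] = [q,r] − [p,r] + [p,q]. For instance
  ∂[0,5,6] = [5,6] − [0,6] + [0,5],
  ∂[0,3,6] = [3,6] − [0,6] + [0,3].
As a 30×20 matrix over Z this has rank 20, with invariant factors (1,1,1,1,1,1,1,1,1,1,1,1,1,1,1,1,1,1,1,2).

Now H_k = ker ∂_k / im ∂_{k+1}, so:

  H_2: rank ker ∂_2 − rank ∂_3 = (20 − 20) − 0 = 0, and there is no ∂_3, so H_2 = 0.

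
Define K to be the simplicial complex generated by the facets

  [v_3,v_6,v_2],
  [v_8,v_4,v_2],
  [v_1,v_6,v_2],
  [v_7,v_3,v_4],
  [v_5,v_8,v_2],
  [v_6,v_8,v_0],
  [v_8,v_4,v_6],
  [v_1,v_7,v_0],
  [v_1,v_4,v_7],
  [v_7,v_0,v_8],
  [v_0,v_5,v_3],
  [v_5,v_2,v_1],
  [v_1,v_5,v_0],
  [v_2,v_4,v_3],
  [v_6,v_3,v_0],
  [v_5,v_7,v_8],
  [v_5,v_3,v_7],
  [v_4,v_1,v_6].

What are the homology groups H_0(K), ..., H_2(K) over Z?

H_0 ≅ Z,  H_1 ≅ Z ⊕ Z/2,  H_2 = 0.

Order the vertices as v_0 < v_1 < v_2 < v_3 < v_4 < v_5 < v_6 < v_7 < v_8. Listing each simplex with vertices in this order, K has dimension 2 with simplices:

  0-simplices (9): [v_0], [v_1], [v_2], [v_3], [v_4], [v_5], [v_6], [v_7], [v_8]
  1-simplices (27): (27 of them)
  2-simplices (18): (18 of them)

so the chain groups are C_0 ≅ Z^9, C_1 ≅ Z^27, C_2 ≅ Z^18.

Boundary ∂_1: C_1 → C_0 is given by ∂[p,q] = [q] − [p]. For instance
  ∂[v_3,v_7] = [v_7] − [v_3].
The resulting 9×27 matrix has rank 8, and its Smith normal form has invariant factors (1,1,1,1,1,1,1,1).

∂_2: C_2 → C_1 maps a triangle to the signed sum of its edges. For instance
  ∂[v_0,v_3,v_6] = [v_3,v_6] − [v_0,v_6] + [v_0,v_3],
  ∂[v_2,v_3,v_4] = [v_3,v_4] − [v_2,v_4] + [v_2,v_3].
The resulting 27×18 matrix has rank 18, and its Smith normal form has invariant factors (1,1,1,1,1,1,1,1,1,1,1,1,1,1,1,1,1,2).

From H_k ≅ ker(∂_k) / im(∂_{k+1}) we obtain:

  H_0: rank C_0 − rank ∂_1 = 9 − 8 = 1, and the invariant factors of ∂_1 are all 1, so H_0 = Z.
  H_1: rank ker ∂_1 − rank ∂_2 = (27 − 8) − 18 = 1, and ∂_2 has invariant factor 2 > 1, so H_1 = Z ⊕ Z/2.
  H_2: rank ker ∂_2 − rank ∂_3 = (18 − 18) − 0 = 0, and there is no ∂_3, so H_2 = 0.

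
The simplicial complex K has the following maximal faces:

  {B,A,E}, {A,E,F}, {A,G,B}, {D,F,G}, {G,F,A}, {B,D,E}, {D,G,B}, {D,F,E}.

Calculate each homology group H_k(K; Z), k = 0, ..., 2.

K has 6 vertices, 12 edges, 8 triangles.
rank ∂_0 = 0, rank ∂_1 = 5 ⇒ b_0 = 6 − 0 − 5 = 1; all invariant factors of ∂_1 are 1 so no torsion. So H_0 ≅ Z.
rank ∂_1 = 5, rank ∂_2 = 7 ⇒ b_1 = 12 − 5 − 7 = 0; all invariant factors of ∂_2 are 1 so no torsion. So H_1 ≅ 0.
rank ∂_2 = 7, rank ∂_3 = 0 ⇒ b_2 = 8 − 7 − 0 = 1. So H_2 ≅ Z.

H_0 ≅ Z,  H_1 = 0,  H_2 ≅ Z.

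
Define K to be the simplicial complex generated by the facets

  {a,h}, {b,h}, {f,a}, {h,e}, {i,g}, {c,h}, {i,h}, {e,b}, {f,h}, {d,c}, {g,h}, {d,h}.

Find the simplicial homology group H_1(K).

H_1 = Z^4.

We work with the vertex ordering a < b < c < d < e < f < g < h < i. The simplices of K, each written with vertices in increasing order, are:

  0-simplices (9): a, b, c, d, e, f, g, h, i
  1-simplices (12): af, ah, be, bh, cd, ch, dh, eh, fh, gh, gi, hi

giving chain groups C_0 ≅ Z^9, C_1 ≅ Z^12.

The boundary map ∂_1: C_1 → C_0 is given by ∂[p,q] = [q] − [p].
As a 9×12 matrix over Z this has rank 8, with invariant factors (1,1,1,1,1,1,1,1).

Reading off H_k = ker ∂_k / im ∂_{k+1}:

  H_1: rank ker ∂_1 − rank ∂_2 = (12 − 8) − 0 = 4, and there is no ∂_2, so H_1 ≅ Z^4.

(K is a triangulation of a wedge of 4 circles.)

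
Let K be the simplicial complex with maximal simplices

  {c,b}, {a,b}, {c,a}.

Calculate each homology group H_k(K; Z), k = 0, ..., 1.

H_0 = Z,  H_1 = Z.

Order the vertices as a < b < c. Listing each simplex with vertices in this order, K has dimension 1 with simplices:

  0-simplices (3): a, b, c
  1-simplices (3): ab, ac, bc

so the chain groups are C_0 ≅ Z^3, C_1 ≅ Z^3.

∂_1: C_1 → C_0 is given by ∂[p,q] = [q] − [p].
The 3×3 boundary matrix has rank 2 and Smith normal form diag(1,1).

Computing H_k = (kernel of ∂_k) / (image of ∂_{k+1}):

  H_0: rank C_0 − rank ∂_1 = 3 − 2 = 1, and the invariant factors of ∂_1 are all 1, so H_0 ≅ Z.
  H_1: rank ker ∂_1 − rank ∂_2 = (3 − 2) − 0 = 1, and there is no ∂_2, so H_1 ≅ Z.

As a check, the Euler characteristic is 3 − 3 = 0, which agrees with 1 − 1 = 0.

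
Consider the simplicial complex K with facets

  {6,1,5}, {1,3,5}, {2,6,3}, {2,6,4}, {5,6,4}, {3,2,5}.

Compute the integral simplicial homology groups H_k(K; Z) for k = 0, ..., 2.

H_0 ≅ Z,  H_1 ≅ Z,  H_2 = 0.

Take the total order 1 < 2 < 3 < 4 < 5 < 6 on the vertex set. Then K (dimension 2) consists of the simplices:

  0-simplices (6): [1], [2], [3], [4], [5], [6]
  1-simplices (12): [1,3], [1,5], [1,6], [2,3], [2,4], [2,5], [2,6], [3,5], [3,6], [4,5], [4,6], [5,6]
  2-simplices (6): [1,3,5], [1,5,6], [2,3,5], [2,3,6], [2,4,6], [4,5,6]

so the chain groups are C_0 ≅ Z^6, C_1 ≅ Z^12, C_2 ≅ Z^6.

∂_1: C_1 → C_0 maps an edge to its endpoints' difference, ∂[p,q] = q − p.
As a 6×12 matrix over Z this has rank 5, with invariant factors (1,1,1,1,1).

∂_2: C_2 → C_1 acts by ∂[p,q,r] = [q,r] − [p,r] + [p,q]. For instance
  ∂[2,3,6] = [3,6] − [2,6] + [2,3],
  ∂[1,3,5] = [3,5] − [1,5] + [1,3].
The resulting 12×6 matrix has rank 6, and its Smith normal form has invariant factors (1,1,1,1,1,1).

Computing H_k = (kernel of ∂_k) / (image of ∂_{k+1}):

  H_0: rank C_0 − rank ∂_1 = 6 − 5 = 1, and the invariant factors of ∂_1 are all 1, so H_0 = Z.
  H_1: rank ker ∂_1 − rank ∂_2 = (12 − 5) − 6 = 1, and the invariant factors of ∂_2 are all 1, so H_1 = Z.
  H_2: rank ker ∂_2 − rank ∂_3 = (6 − 6) − 0 = 0, and there is no ∂_3, so H_2 = 0.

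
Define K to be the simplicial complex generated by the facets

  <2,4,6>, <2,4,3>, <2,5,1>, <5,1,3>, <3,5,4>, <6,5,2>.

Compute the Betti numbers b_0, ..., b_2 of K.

Order the vertices as 1 < 2 < 3 < 4 < 5 < 6. Listing each simplex with vertices in this order, K has dimension 2 with simplices:

  0-simplices (6): [1], [2], [3], [4], [5], [6]
  1-simplices (12): [1,2], [1,3], [1,5], [2,3], [2,4], [2,5], [2,6], [3,4], [3,5], [4,5], [4,6], [5,6]
  2-simplices (6): [1,2,5], [1,3,5], [2,3,4], [2,4,6], [2,5,6], [3,4,5]

giving chain groups C_0 ≅ Z^6, C_1 ≅ Z^12, C_2 ≅ Z^6.

∂_1: C_1 → C_0 maps an edge to its endpoints' difference, ∂[p,q] = q − p. For instance
  ∂[2,5] = [5] − [2].
As a 6×12 matrix over Z this has rank 5, with invariant factors (1,1,1,1,1).

Boundary ∂_2: C_2 → C_1 acts by ∂[p,q,r] = [q,r] − [p,r] + [p,q]. For instance
  ∂[1,2,5] = [2,5] − [1,5] + [1,2],
  ∂[3,4,5] = [4,5] − [3,5] + [3,4].
The 12×6 boundary matrix has rank 6 and Smith normal form diag(1,1,1,1,1,1).

From H_k ≅ ker(∂_k) / im(∂_{k+1}) we obtain:

  H_0: rank C_0 − rank ∂_1 = 6 − 5 = 1, and the invariant factors of ∂_1 are all 1, so H_0 ≅ Z.
  H_1: rank ker ∂_1 − rank ∂_2 = (12 − 5) − 6 = 1, and the invariant factors of ∂_2 are all 1, so H_1 ≅ Z.
  H_2: rank ker ∂_2 − rank ∂_3 = (6 − 6) − 0 = 0, and there is no ∂_3, so H_2 ≅ 0.

Hence the Betti numbers are b_0 = 1, b_1 = 1, b_2 = 0.

b_0 = 1, b_1 = 1, b_2 = 0.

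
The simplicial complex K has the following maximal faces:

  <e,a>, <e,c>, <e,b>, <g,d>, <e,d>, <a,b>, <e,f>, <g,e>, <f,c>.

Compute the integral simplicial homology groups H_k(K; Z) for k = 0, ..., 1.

Order the vertices as a < b < c < d < e < f < g. Listing each simplex with vertices in this order, K has dimension 1 with simplices:

  0-simplices (7): a, b, c, d, e, f, g
  1-simplices (9): ab, ae, be, ce, cf, de, dg, ef, eg

giving chain groups C_0 ≅ Z^7, C_1 ≅ Z^9.

∂_1: C_1 → C_0 sends each edge [p,q] (with p < q) to q − p. For instance
  ∂cf = f − c.
This gives a 7×9 integer matrix of rank 6; reducing to Smith normal form yields diagonal entries (1,1,1,1,1,1).

Computing H_k = (kernel of ∂_k) / (image of ∂_{k+1}):

  H_0: rank C_0 − rank ∂_1 = 7 − 6 = 1, and the invariant factors of ∂_1 are all 1, so H_0 ≅ Z.
  H_1: rank ker ∂_1 − rank ∂_2 = (9 − 6) − 0 = 3, and there is no ∂_2, so H_1 ≅ Z^3.

As a check, the Euler characteristic is 7 − 9 = -2, which agrees with 1 − 3 = -2.

H_0 = Z,  H_1 = Z^3.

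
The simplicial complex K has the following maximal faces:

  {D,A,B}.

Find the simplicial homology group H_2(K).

Fix the vertex order A < B < D and write every simplex with vertices in increasing order. Then dim K = 2 and the simplices of K are:

  0-simplices (3): A, B, D
  1-simplices (3): AB, AD, BD
  2-simplices (1): ABD

giving chain groups C_0 ≅ Z^3, C_1 ≅ Z^3, C_2 ≅ Z^1.

∂_1: C_1 → C_0 maps an edge to its endpoints' difference, ∂[p,q] = q − p.
The resulting 3×3 matrix has rank 2, and its Smith normal form has invariant factors (1,1).

Boundary ∂_2: C_2 → C_1 sends each 2-simplex [p,q,r] to [q,r] − [p,r] + [p,q]. For instance
  ∂ABD = BD − AD + AB.
The resulting 3×1 matrix has rank 1, and its Smith normal form has invariant factors (1).

Computing H_k = (kernel of ∂_k) / (image of ∂_{k+1}):

  H_2: rank ker ∂_2 − rank ∂_3 = (1 − 1) − 0 = 0, and there is no ∂_3, so H_2 ≅ 0.

H_2 = 0.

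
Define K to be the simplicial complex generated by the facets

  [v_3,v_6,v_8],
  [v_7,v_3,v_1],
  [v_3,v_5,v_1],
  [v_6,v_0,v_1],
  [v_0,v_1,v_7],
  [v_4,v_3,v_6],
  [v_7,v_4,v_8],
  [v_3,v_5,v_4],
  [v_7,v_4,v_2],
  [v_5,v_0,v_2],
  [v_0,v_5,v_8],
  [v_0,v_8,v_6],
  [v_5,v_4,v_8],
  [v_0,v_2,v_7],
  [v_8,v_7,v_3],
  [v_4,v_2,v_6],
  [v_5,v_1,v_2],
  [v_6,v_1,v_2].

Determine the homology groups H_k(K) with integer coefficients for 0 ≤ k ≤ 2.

Take the total order v_0 < v_1 < v_2 < v_3 < v_4 < v_5 < v_6 < v_7 < v_8 on the vertex set. Then K (dimension 2) consists of the simplices:

  0-simplices (9): [v_0], [v_1], [v_2], [v_3], [v_4], [v_5], [v_6], [v_7], [v_8]
  1-simplices (27): (27 of them)
  2-simplices (18): (18 of them)

so the chain groups are C_0 ≅ Z^9, C_1 ≅ Z^27, C_2 ≅ Z^18.

∂_1: C_1 → C_0 is given by ∂[p,q] = [q] − [p].
As a 9×27 matrix over Z this has rank 8, with invariant factors (1,1,1,1,1,1,1,1).

Boundary ∂_2: C_2 → C_1 maps a triangle to the signed sum of its edges. For instance
  ∂[v_1,v_3,v_5] = [v_3,v_5] − [v_1,v_5] + [v_1,v_3],
  ∂[v_3,v_4,v_6] = [v_4,v_6] − [v_3,v_6] + [v_3,v_4].
This gives a 27×18 integer matrix of rank 18; reducing to Smith normal form yields diagonal entries (1,1,1,1,1,1,1,1,1,1,1,1,1,1,1,1,1,2).

Now H_k = ker ∂_k / im ∂_{k+1}, so:

  H_0: rank C_0 − rank ∂_1 = 9 − 8 = 1, and the invariant factors of ∂_1 are all 1, so H_0 ≅ Z.
  H_1: rank ker ∂_1 − rank ∂_2 = (27 − 8) − 18 = 1, and ∂_2 has invariant factor 2 > 1, so H_1 ≅ Z ⊕ Z/2.
  H_2: rank ker ∂_2 − rank ∂_3 = (18 − 18) − 0 = 0, and there is no ∂_3, so H_2 ≅ 0.

As a check, the Euler characteristic is 9 − 27 + 18 = 0, which agrees with 1 − 1 + 0 = 0.

H_0 = Z,  H_1 = Z ⊕ Z/2,  H_2 = 0.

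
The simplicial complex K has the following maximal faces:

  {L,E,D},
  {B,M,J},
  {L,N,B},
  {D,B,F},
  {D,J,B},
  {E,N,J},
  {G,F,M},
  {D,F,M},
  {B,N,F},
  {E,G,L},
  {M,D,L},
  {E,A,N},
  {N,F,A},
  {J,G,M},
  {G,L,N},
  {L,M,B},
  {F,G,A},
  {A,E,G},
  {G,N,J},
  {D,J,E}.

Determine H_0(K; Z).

We work with the vertex ordering A < B < D < E < F < G < J < L < M < N. The simplices of K, each written with vertices in increasing order, are:

  0-simplices (10): A, B, D, E, F, G, J, L, M, N
  1-simplices (30): AE, AF, AG, AN, BD, BF, BJ, BL, BM, BN, DE, DF, DJ, DL, DM, EG, EJ, EL, EN, FG, FM, FN, GJ, GL, GM, GN, JM, JN, LM, LN
  2-simplices (20): AEG, AEN, AFG, AFN, BDF, BDJ, BFN, BJM, BLM, BLN, DEJ, DEL, DFM, DLM, EGL, EJN, FGM, GJM, GJN, GLN

so the chain groups are C_0 ≅ Z^10, C_1 ≅ Z^30, C_2 ≅ Z^20.

The boundary map ∂_1: C_1 → C_0 is given by ∂[p,q] = [q] − [p].
As a 10×30 matrix over Z this has rank 9, with invariant factors (1,1,1,1,1,1,1,1,1).

The boundary map ∂_2: C_2 → C_1 acts by ∂[p,q,r] = [q,r] − [p,r] + [p,q]. For instance
  ∂GJN = JN − GN + GJ,
  ∂AEG = EG − AG + AE.
The resulting 30×20 matrix has rank 20, and its Smith normal form has invariant factors (1,1,1,1,1,1,1,1,1,1,1,1,1,1,1,1,1,1,1,2).

From H_k ≅ ker(∂_k) / im(∂_{k+1}) we obtain:

  H_0: rank C_0 − rank ∂_1 = 10 − 9 = 1, and the invariant factors of ∂_1 are all 1, so H_0 = Z.

H_0 ≅ Z.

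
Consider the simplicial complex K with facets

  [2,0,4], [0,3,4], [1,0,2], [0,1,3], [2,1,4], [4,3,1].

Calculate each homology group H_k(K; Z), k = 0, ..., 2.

H_0 = Z,  H_1 = 0,  H_2 = Z.

We work with the vertex ordering 0 < 1 < 2 < 3 < 4. The simplices of K, each written with vertices in increasing order, are:

  0-simplices (5): [0], [1], [2], [3], [4]
  1-simplices (9): [0,1], [0,2], [0,3], [0,4], [1,2], [1,3], [1,4], [2,4], [3,4]
  2-simplices (6): [0,1,2], [0,1,3], [0,2,4], [0,3,4], [1,2,4], [1,3,4]

giving chain groups C_0 ≅ Z^5, C_1 ≅ Z^9, C_2 ≅ Z^6.

The boundary map ∂_1: C_1 → C_0 maps an edge to its endpoints' difference, ∂[p,q] = q − p.
This gives a 5×9 integer matrix of rank 4; reducing to Smith normal form yields diagonal entries (1,1,1,1).

The boundary map ∂_2: C_2 → C_1 sends each 2-simplex [p,q,r] to [q,r] − [p,r] + [p,q]. For instance
  ∂[0,2,4] = [2,4] − [0,4] + [0,2],
  ∂[1,2,4] = [2,4] − [1,4] + [1,2].
The resulting 9×6 matrix has rank 5, and its Smith normal form has invariant factors (1,1,1,1,1).

Now H_k = ker ∂_k / im ∂_{k+1}, so:

  H_0: rank C_0 − rank ∂_1 = 5 − 4 = 1, and the invariant factors of ∂_1 are all 1, so H_0 = Z.
  H_1: rank ker ∂_1 − rank ∂_2 = (9 − 4) − 5 = 0, and the invariant factors of ∂_2 are all 1, so H_1 = 0.
  H_2: rank ker ∂_2 − rank ∂_3 = (6 − 5) − 0 = 1, and there is no ∂_3, so H_2 = Z.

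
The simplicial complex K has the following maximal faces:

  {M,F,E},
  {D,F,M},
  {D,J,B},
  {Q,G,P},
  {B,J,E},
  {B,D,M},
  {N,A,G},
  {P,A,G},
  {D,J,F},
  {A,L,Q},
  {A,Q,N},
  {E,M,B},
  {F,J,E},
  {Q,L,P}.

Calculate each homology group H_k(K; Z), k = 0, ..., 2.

Fix the vertex order A < B < D < E < F < G < J < L < M < N < P < Q and write every simplex with vertices in increasing order. Then dim K = 2 and the simplices of K are:

  0-simplices (12): A, B, D, E, F, G, J, L, M, N, P, Q
  1-simplices (24): AG, AL, AN, AP, AQ, BD, BE, BJ, BM, DF, DJ, DM, EF, EJ, EM, FJ, FM, GN, GP, GQ, LP, LQ, NQ, PQ
  2-simplices (14): AGN, AGP, ALQ, ANQ, BDJ, BDM, BEJ, BEM, DFJ, DFM, EFJ, EFM, GPQ, LPQ

giving chain groups C_0 ≅ Z^12, C_1 ≅ Z^24, C_2 ≅ Z^14.

Boundary ∂_1: C_1 → C_0 maps an edge to its endpoints' difference, ∂[p,q] = q − p. For instance
  ∂FJ = J − F.
This gives a 12×24 integer matrix of rank 10; reducing to Smith normal form yields diagonal entries (1,1,1,1,1,1,1,1,1,1).

∂_2: C_2 → C_1 sends each 2-simplex [p,q,r] to [q,r] − [p,r] + [p,q]. For instance
  ∂EFM = FM − EM + EF,
  ∂LPQ = PQ − LQ + LP.
The resulting 24×14 matrix has rank 13, and its Smith normal form has invariant factors (1,1,1,1,1,1,1,1,1,1,1,1,1).

Computing H_k = (kernel of ∂_k) / (image of ∂_{k+1}):

  H_0: rank C_0 − rank ∂_1 = 12 − 10 = 2, and the invariant factors of ∂_1 are all 1, so H_0 ≅ Z^2.
  H_1: rank ker ∂_1 − rank ∂_2 = (24 − 10) − 13 = 1, and the invariant factors of ∂_2 are all 1, so H_1 ≅ Z.
  H_2: rank ker ∂_2 − rank ∂_3 = (14 − 13) − 0 = 1, and there is no ∂_3, so H_2 ≅ Z.

H_0 ≅ Z^2,  H_1 ≅ Z,  H_2 ≅ Z.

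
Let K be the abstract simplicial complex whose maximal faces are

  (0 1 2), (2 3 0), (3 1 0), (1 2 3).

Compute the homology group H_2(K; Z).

H_2 ≅ Z.

We work with the vertex ordering 0 < 1 < 2 < 3. The simplices of K, each written with vertices in increasing order, are:

  0-simplices (4): [0], [1], [2], [3]
  1-simplices (6): [0,1], [0,2], [0,3], [1,2], [1,3], [2,3]
  2-simplices (4): [0,1,2], [0,1,3], [0,2,3], [1,2,3]

Hence C_0 ≅ Z^4, C_1 ≅ Z^6, C_2 ≅ Z^4.

Boundary ∂_1: C_1 → C_0 sends each edge [p,q] (with p < q) to q − p.
The 4×6 boundary matrix has rank 3 and Smith normal form diag(1,1,1).

The boundary map ∂_2: C_2 → C_1 acts by ∂[p,q,r] = [q,r] − [p,r] + [p,q]. For instance
  ∂[0,1,2] = [1,2] − [0,2] + [0,1],
  ∂[1,2,3] = [2,3] − [1,3] + [1,2].
The resulting 6×4 matrix has rank 3, and its Smith normal form has invariant factors (1,1,1).

Computing H_k = (kernel of ∂_k) / (image of ∂_{k+1}):

  H_2: rank ker ∂_2 − rank ∂_3 = (4 − 3) − 0 = 1, and there is no ∂_3, so H_2 = Z.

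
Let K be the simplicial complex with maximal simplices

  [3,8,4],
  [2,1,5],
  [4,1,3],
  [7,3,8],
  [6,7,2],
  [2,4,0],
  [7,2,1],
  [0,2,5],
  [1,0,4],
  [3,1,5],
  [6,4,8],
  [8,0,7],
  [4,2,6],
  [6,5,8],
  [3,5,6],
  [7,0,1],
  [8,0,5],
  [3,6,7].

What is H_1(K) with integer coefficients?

H_1 ≅ Z ⊕ Z/2.

Take the total order 0 < 1 < 2 < 3 < 4 < 5 < 6 < 7 < 8 on the vertex set. Then K (dimension 2) consists of the simplices:

  0-simplices (9): [0], [1], [2], [3], [4], [5], [6], [7], [8]
  1-simplices (27): (27 of them)
  2-simplices (18): [0,1,4], [0,1,7], [0,2,4], [0,2,5], [0,5,8], [0,7,8], [1,2,5], [1,2,7], [1,3,4], [1,3,5], [2,4,6], [2,6,7], [3,4,8], [3,5,6], [3,6,7], [3,7,8], [4,6,8], [5,6,8]

so the chain groups are C_0 ≅ Z^9, C_1 ≅ Z^27, C_2 ≅ Z^18.

Boundary ∂_1: C_1 → C_0 maps an edge to its endpoints' difference, ∂[p,q] = q − p.
This gives a 9×27 integer matrix of rank 8; reducing to Smith normal form yields diagonal entries (1,1,1,1,1,1,1,1).

Boundary ∂_2: C_2 → C_1 acts by ∂[p,q,r] = [q,r] − [p,r] + [p,q]. For instance
  ∂[4,6,8] = [6,8] − [4,8] + [4,6],
  ∂[1,3,5] = [3,5] − [1,5] + [1,3].
This gives a 27×18 integer matrix of rank 18; reducing to Smith normal form yields diagonal entries (1,1,1,1,1,1,1,1,1,1,1,1,1,1,1,1,1,2).

From H_k ≅ ker(∂_k) / im(∂_{k+1}) we obtain:

  H_1: rank ker ∂_1 − rank ∂_2 = (27 − 8) − 18 = 1, and ∂_2 has invariant factor 2 > 1, so H_1 ≅ Z ⊕ Z/2.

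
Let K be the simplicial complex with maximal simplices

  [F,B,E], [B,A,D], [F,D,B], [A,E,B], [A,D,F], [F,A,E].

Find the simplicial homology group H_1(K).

H_1 ≅ 0.

Take the total order A < B < D < E < F on the vertex set. Then K (dimension 2) consists of the simplices:

  0-simplices (5): A, B, D, E, F
  1-simplices (9): AB, AD, AE, AF, BD, BE, BF, DF, EF
  2-simplices (6): ABD, ABE, ADF, AEF, BDF, BEF

so the chain groups are C_0 ≅ Z^5, C_1 ≅ Z^9, C_2 ≅ Z^6.

∂_1: C_1 → C_0 sends each edge [p,q] (with p < q) to q − p. For instance
  ∂AD = D − A.
This gives a 5×9 integer matrix of rank 4; reducing to Smith normal form yields diagonal entries (1,1,1,1).

∂_2: C_2 → C_1 sends each 2-simplex [p,q,r] to [q,r] − [p,r] + [p,q]. For instance
  ∂BEF = EF − BF + BE,
  ∂BDF = DF − BF + BD.
The 9×6 boundary matrix has rank 5 and Smith normal form diag(1,1,1,1,1).

Computing H_k = (kernel of ∂_k) / (image of ∂_{k+1}):

  H_1: rank ker ∂_1 − rank ∂_2 = (9 − 4) − 5 = 0, and the invariant factors of ∂_2 are all 1, so H_1 ≅ 0.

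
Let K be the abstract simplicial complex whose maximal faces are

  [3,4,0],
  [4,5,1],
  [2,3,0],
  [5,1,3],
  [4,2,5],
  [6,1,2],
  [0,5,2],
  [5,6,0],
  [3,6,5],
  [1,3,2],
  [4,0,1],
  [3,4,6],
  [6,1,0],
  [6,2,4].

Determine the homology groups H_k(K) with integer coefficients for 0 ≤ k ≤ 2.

H_0 = Z,  H_1 = Z^2,  H_2 = Z.

Fix the vertex order 0 < 1 < 2 < 3 < 4 < 5 < 6 and write every simplex with vertices in increasing order. Then dim K = 2 and the simplices of K are:

  0-simplices (7): [0], [1], [2], [3], [4], [5], [6]
  1-simplices (21): [0,1], [0,2], [0,3], [0,4], [0,5], [0,6], [1,2], [1,3], [1,4], [1,5], [1,6], [2,3], [2,4], [2,5], [2,6], [3,4], [3,5], [3,6], [4,5], [4,6], [5,6]
  2-simplices (14): [0,1,4], [0,1,6], [0,2,3], [0,2,5], [0,3,4], [0,5,6], [1,2,3], [1,2,6], [1,3,5], [1,4,5], [2,4,5], [2,4,6], [3,4,6], [3,5,6]

giving chain groups C_0 ≅ Z^7, C_1 ≅ Z^21, C_2 ≅ Z^14.

The boundary map ∂_1: C_1 → C_0 sends each edge [p,q] (with p < q) to q − p. For instance
  ∂[5,6] = [6] − [5].
As a 7×21 matrix over Z this has rank 6, with invariant factors (1,1,1,1,1,1).

The boundary map ∂_2: C_2 → C_1 acts by ∂[p,q,r] = [q,r] − [p,r] + [p,q]. For instance
  ∂[0,2,5] = [2,5] − [0,5] + [0,2],
  ∂[0,3,4] = [3,4] − [0,4] + [0,3].
As a 21×14 matrix over Z this has rank 13, with invariant factors (1,1,1,1,1,1,1,1,1,1,1,1,1).

Computing H_k = (kernel of ∂_k) / (image of ∂_{k+1}):

  H_0: rank C_0 − rank ∂_1 = 7 − 6 = 1, and the invariant factors of ∂_1 are all 1, so H_0 ≅ Z.
  H_1: rank ker ∂_1 − rank ∂_2 = (21 − 6) − 13 = 2, and the invariant factors of ∂_2 are all 1, so H_1 ≅ Z^2.
  H_2: rank ker ∂_2 − rank ∂_3 = (14 − 13) − 0 = 1, and there is no ∂_3, so H_2 ≅ Z.

(K is a triangulation of the torus T^2.)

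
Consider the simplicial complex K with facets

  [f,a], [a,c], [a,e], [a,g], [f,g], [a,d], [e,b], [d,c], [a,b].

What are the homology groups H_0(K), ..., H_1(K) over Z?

We work with the vertex ordering a < b < c < d < e < f < g. The simplices of K, each written with vertices in increasing order, are:

  0-simplices (7): a, b, c, d, e, f, g
  1-simplices (9): ab, ac, ad, ae, af, ag, be, cd, fg

Hence C_0 ≅ Z^7, C_1 ≅ Z^9.

The boundary map ∂_1: C_1 → C_0 maps an edge to its endpoints' difference, ∂[p,q] = q − p.
As a 7×9 matrix over Z this has rank 6, with invariant factors (1,1,1,1,1,1).

Reading off H_k = ker ∂_k / im ∂_{k+1}:

  H_0: rank C_0 − rank ∂_1 = 7 − 6 = 1, and the invariant factors of ∂_1 are all 1, so H_0 ≅ Z.
  H_1: rank ker ∂_1 − rank ∂_2 = (9 − 6) − 0 = 3, and there is no ∂_2, so H_1 ≅ Z^3.

H_0 ≅ Z,  H_1 ≅ Z^3.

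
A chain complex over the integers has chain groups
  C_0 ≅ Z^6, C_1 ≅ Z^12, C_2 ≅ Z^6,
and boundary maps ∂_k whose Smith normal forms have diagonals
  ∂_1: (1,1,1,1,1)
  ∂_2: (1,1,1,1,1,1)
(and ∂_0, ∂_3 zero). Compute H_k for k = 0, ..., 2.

H_0 ≅ Z,  H_1 ≅ Z,  H_2 = 0.

H_0: b_0 = 6 − 0 − 5 = 1; torsion from ∂_1 factors > 1: none. So H_0 ≅ Z.
H_1: b_1 = 12 − 5 − 6 = 1; torsion from ∂_2 factors > 1: none. So H_1 ≅ Z.
H_2: b_2 = 6 − 6 − 0 = 0; torsion from ∂_3 factors > 1: none. So H_2 ≅ 0.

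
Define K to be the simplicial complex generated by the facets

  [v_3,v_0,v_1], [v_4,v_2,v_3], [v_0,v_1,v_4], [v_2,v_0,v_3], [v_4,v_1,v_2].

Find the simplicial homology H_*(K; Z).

H_0 ≅ Z,  H_1 ≅ Z,  H_2 = 0.

Order the vertices as v_0 < v_1 < v_2 < v_3 < v_4. Listing each simplex with vertices in this order, K has dimension 2 with simplices:

  0-simplices (5): [v_0], [v_1], [v_2], [v_3], [v_4]
  1-simplices (10): [v_0,v_1], [v_0,v_2], [v_0,v_3], [v_0,v_4], [v_1,v_2], [v_1,v_3], [v_1,v_4], [v_2,v_3], [v_2,v_4], [v_3,v_4]
  2-simplices (5): [v_0,v_1,v_3], [v_0,v_1,v_4], [v_0,v_2,v_3], [v_1,v_2,v_4], [v_2,v_3,v_4]

giving chain groups C_0 ≅ Z^5, C_1 ≅ Z^10, C_2 ≅ Z^5.

Boundary ∂_1: C_1 → C_0 maps an edge to its endpoints' difference, ∂[p,q] = q − p.
The resulting 5×10 matrix has rank 4, and its Smith normal form has invariant factors (1,1,1,1).

Boundary ∂_2: C_2 → C_1 acts by ∂[p,q,r] = [q,r] − [p,r] + [p,q]. For instance
  ∂[v_0,v_2,v_3] = [v_2,v_3] − [v_0,v_3] + [v_0,v_2],
  ∂[v_0,v_1,v_4] = [v_1,v_4] − [v_0,v_4] + [v_0,v_1].
The resulting 10×5 matrix has rank 5, and its Smith normal form has invariant factors (1,1,1,1,1).

Reading off H_k = ker ∂_k / im ∂_{k+1}:

  H_0: rank C_0 − rank ∂_1 = 5 − 4 = 1, and the invariant factors of ∂_1 are all 1, so H_0 = Z.
  H_1: rank ker ∂_1 − rank ∂_2 = (10 − 4) − 5 = 1, and the invariant factors of ∂_2 are all 1, so H_1 = Z.
  H_2: rank ker ∂_2 − rank ∂_3 = (5 − 5) − 0 = 0, and there is no ∂_3, so H_2 = 0.

(K is a triangulation of the Möbius band.)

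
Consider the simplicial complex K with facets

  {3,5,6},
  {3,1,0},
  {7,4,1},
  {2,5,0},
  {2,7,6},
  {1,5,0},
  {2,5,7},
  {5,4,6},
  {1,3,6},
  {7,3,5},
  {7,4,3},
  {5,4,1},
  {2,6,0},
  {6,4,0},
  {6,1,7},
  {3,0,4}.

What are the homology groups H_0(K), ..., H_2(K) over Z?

Order the vertices as 0 < 1 < 2 < 3 < 4 < 5 < 6 < 7. Listing each simplex with vertices in this order, K has dimension 2 with simplices:

  0-simplices (8): [0], [1], [2], [3], [4], [5], [6], [7]
  1-simplices (24): (24 of them)
  2-simplices (16): [0,1,3], [0,1,5], [0,2,5], [0,2,6], [0,3,4], [0,4,6], [1,3,6], [1,4,5], [1,4,7], [1,6,7], [2,5,7], [2,6,7], [3,4,7], [3,5,6], [3,5,7], [4,5,6]

Hence C_0 ≅ Z^8, C_1 ≅ Z^24, C_2 ≅ Z^16.

Boundary ∂_1: C_1 → C_0 is given by ∂[p,q] = [q] − [p]. For instance
  ∂[1,6] = [6] − [1].
As a 8×24 matrix over Z this has rank 7, with invariant factors (1,1,1,1,1,1,1).

∂_2: C_2 → C_1 maps a triangle to the signed sum of its edges. For instance
  ∂[1,4,5] = [4,5] − [1,5] + [1,4],
  ∂[3,5,6] = [5,6] − [3,6] + [3,5].
The 24×16 boundary matrix has rank 15 and Smith normal form diag(1,1,1,1,1,1,1,1,1,1,1,1,1,1,1).

From H_k ≅ ker(∂_k) / im(∂_{k+1}) we obtain:

  H_0: rank C_0 − rank ∂_1 = 8 − 7 = 1, and the invariant factors of ∂_1 are all 1, so H_0 ≅ Z.
  H_1: rank ker ∂_1 − rank ∂_2 = (24 − 7) − 15 = 2, and the invariant factors of ∂_2 are all 1, so H_1 ≅ Z^2.
  H_2: rank ker ∂_2 − rank ∂_3 = (16 − 15) − 0 = 1, and there is no ∂_3, so H_2 ≅ Z.

(K is a triangulation of the torus T^2.)

H_0 ≅ Z,  H_1 ≅ Z^2,  H_2 ≅ Z.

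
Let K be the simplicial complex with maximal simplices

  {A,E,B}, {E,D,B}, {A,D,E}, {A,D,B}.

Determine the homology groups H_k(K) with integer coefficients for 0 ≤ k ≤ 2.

We work with the vertex ordering A < B < D < E. The simplices of K, each written with vertices in increasing order, are:

  0-simplices (4): A, B, D, E
  1-simplices (6): AB, AD, AE, BD, BE, DE
  2-simplices (4): ABD, ABE, ADE, BDE

giving chain groups C_0 ≅ Z^4, C_1 ≅ Z^6, C_2 ≅ Z^4.

∂_1: C_1 → C_0 sends each edge [p,q] (with p < q) to q − p. For instance
  ∂AE = E − A.
As a 4×6 matrix over Z this has rank 3, with invariant factors (1,1,1).

The boundary map ∂_2: C_2 → C_1 acts by ∂[p,q,r] = [q,r] − [p,r] + [p,q]. For instance
  ∂ABD = BD − AD + AB,
  ∂BDE = DE − BE + BD.
As a 6×4 matrix over Z this has rank 3, with invariant factors (1,1,1).

From H_k ≅ ker(∂_k) / im(∂_{k+1}) we obtain:

  H_0: rank C_0 − rank ∂_1 = 4 − 3 = 1, and the invariant factors of ∂_1 are all 1, so H_0 ≅ Z.
  H_1: rank ker ∂_1 − rank ∂_2 = (6 − 3) − 3 = 0, and the invariant factors of ∂_2 are all 1, so H_1 ≅ 0.
  H_2: rank ker ∂_2 − rank ∂_3 = (4 − 3) − 0 = 1, and there is no ∂_3, so H_2 ≅ Z.

As a check, the Euler characteristic is 4 − 6 + 4 = 2, which agrees with 1 − 0 + 1 = 2.

H_0 ≅ Z,  H_1 = 0,  H_2 ≅ Z.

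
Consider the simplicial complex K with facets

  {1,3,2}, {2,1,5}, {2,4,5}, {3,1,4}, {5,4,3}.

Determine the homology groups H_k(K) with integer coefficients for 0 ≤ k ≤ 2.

Order the vertices as 1 < 2 < 3 < 4 < 5. Listing each simplex with vertices in this order, K has dimension 2 with simplices:

  0-simplices (5): [1], [2], [3], [4], [5]
  1-simplices (10): [1,2], [1,3], [1,4], [1,5], [2,3], [2,4], [2,5], [3,4], [3,5], [4,5]
  2-simplices (5): [1,2,3], [1,2,5], [1,3,4], [2,4,5], [3,4,5]

giving chain groups C_0 ≅ Z^5, C_1 ≅ Z^10, C_2 ≅ Z^5.

∂_1: C_1 → C_0 sends each edge [p,q] (with p < q) to q − p. For instance
  ∂[1,2] = [2] − [1].
This gives a 5×10 integer matrix of rank 4; reducing to Smith normal form yields diagonal entries (1,1,1,1).

The boundary map ∂_2: C_2 → C_1 sends each 2-simplex [p,q,r] to [q,r] − [p,r] + [p,q]. For instance
  ∂[2,4,5] = [4,5] − [2,5] + [2,4],
  ∂[3,4,5] = [4,5] − [3,5] + [3,4].
As a 10×5 matrix over Z this has rank 5, with invariant factors (1,1,1,1,1).

Now H_k = ker ∂_k / im ∂_{k+1}, so:

  H_0: rank C_0 − rank ∂_1 = 5 − 4 = 1, and the invariant factors of ∂_1 are all 1, so H_0 = Z.
  H_1: rank ker ∂_1 − rank ∂_2 = (10 − 4) − 5 = 1, and the invariant factors of ∂_2 are all 1, so H_1 = Z.
  H_2: rank ker ∂_2 − rank ∂_3 = (5 − 5) − 0 = 0, and there is no ∂_3, so H_2 = 0.

As a check, the Euler characteristic is 5 − 10 + 5 = 0, which agrees with 1 − 1 + 0 = 0.

H_0 = Z,  H_1 = Z,  H_2 = 0.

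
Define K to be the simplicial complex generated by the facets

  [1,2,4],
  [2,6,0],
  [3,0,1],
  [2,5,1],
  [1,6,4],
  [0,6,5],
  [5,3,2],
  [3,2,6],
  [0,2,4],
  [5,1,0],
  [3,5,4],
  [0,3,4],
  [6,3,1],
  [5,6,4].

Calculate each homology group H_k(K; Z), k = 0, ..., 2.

K has 7 vertices, 21 edges, 14 triangles.
rank ∂_0 = 0, rank ∂_1 = 6 ⇒ b_0 = 7 − 0 − 6 = 1; all invariant factors of ∂_1 are 1 so no torsion. So H_0 = Z.
rank ∂_1 = 6, rank ∂_2 = 13 ⇒ b_1 = 21 − 6 − 13 = 2; all invariant factors of ∂_2 are 1 so no torsion. So H_1 = Z^2.
rank ∂_2 = 13, rank ∂_3 = 0 ⇒ b_2 = 14 − 13 − 0 = 1. So H_2 = Z.

H_0 ≅ Z,  H_1 ≅ Z^2,  H_2 ≅ Z.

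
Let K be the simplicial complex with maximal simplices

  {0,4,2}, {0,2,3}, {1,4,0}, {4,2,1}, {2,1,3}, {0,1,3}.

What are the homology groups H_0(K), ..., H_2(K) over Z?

H_0 = Z,  H_1 = 0,  H_2 = Z.

Fix the vertex order 0 < 1 < 2 < 3 < 4 and write every simplex with vertices in increasing order. Then dim K = 2 and the simplices of K are:

  0-simplices (5): [0], [1], [2], [3], [4]
  1-simplices (9): [0,1], [0,2], [0,3], [0,4], [1,2], [1,3], [1,4], [2,3], [2,4]
  2-simplices (6): [0,1,3], [0,1,4], [0,2,3], [0,2,4], [1,2,3], [1,2,4]

giving chain groups C_0 ≅ Z^5, C_1 ≅ Z^9, C_2 ≅ Z^6.

The boundary map ∂_1: C_1 → C_0 is given by ∂[p,q] = [q] − [p].
The 5×9 boundary matrix has rank 4 and Smith normal form diag(1,1,1,1).

The boundary map ∂_2: C_2 → C_1 maps a triangle to the signed sum of its edges. For instance
  ∂[0,2,3] = [2,3] − [0,3] + [0,2],
  ∂[0,2,4] = [2,4] − [0,4] + [0,2].
The 9×6 boundary matrix has rank 5 and Smith normal form diag(1,1,1,1,1).

Now H_k = ker ∂_k / im ∂_{k+1}, so:

  H_0: rank C_0 − rank ∂_1 = 5 − 4 = 1, and the invariant factors of ∂_1 are all 1, so H_0 = Z.
  H_1: rank ker ∂_1 − rank ∂_2 = (9 − 4) − 5 = 0, and the invariant factors of ∂_2 are all 1, so H_1 = 0.
  H_2: rank ker ∂_2 − rank ∂_3 = (6 − 5) − 0 = 1, and there is no ∂_3, so H_2 = Z.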